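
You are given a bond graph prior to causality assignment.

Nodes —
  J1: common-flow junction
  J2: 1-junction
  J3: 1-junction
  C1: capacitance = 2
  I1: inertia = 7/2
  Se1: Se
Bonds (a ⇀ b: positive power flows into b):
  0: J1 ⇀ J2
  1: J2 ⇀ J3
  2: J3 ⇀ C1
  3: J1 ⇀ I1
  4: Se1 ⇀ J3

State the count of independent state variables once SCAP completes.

2  (C1, I1 all integral)

b4 stroke at J3  (Se1: effort source, stroke at far end)
b2 stroke at J3  (C1: C, integral causality)
b1 stroke at J2  (only one flow-in slot at J3)
b0 stroke at J1  (J2 needs exactly one f-in)
b3 stroke at I1  (J1: last free bond brings flow in)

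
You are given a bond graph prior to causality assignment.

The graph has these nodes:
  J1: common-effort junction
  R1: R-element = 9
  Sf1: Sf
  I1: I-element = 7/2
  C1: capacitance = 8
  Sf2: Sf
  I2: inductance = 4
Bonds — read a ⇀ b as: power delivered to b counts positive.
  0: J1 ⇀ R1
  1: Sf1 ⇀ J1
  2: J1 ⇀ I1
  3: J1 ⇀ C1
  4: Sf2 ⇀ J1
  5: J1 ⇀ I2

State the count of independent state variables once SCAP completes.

b1 stroke→Sf1  (source Sf1 imposes f)
b4 stroke→Sf2  (Sf2 fixes flow; stroke at Sf2)
b2 stroke→I1  (I1 integral (f out))
b3 stroke→J1  (C1 integral (e out))
b0 stroke→R1  (0-jn J1 has e-setter on 3)
b5 stroke→I2  (common-e at J1 fixed by 3)

3  (C1, I1, I2 all integral)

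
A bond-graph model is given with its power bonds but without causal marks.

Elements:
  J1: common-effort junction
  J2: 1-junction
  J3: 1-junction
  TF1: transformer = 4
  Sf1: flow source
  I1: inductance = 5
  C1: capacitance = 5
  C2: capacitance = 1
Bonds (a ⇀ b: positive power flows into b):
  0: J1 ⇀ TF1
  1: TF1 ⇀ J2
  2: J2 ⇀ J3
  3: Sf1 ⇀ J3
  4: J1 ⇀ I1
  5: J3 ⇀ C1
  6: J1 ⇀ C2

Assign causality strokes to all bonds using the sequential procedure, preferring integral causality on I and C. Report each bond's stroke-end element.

b0 stroke→TF1
b1 stroke→J2
b2 stroke→J3
b3 stroke→Sf1
b4 stroke→I1
b5 stroke→J3
b6 stroke→J1

bond 3 stroke at Sf1  (Sf1: flow source, stroke at near end)
bond 2 stroke at J3  (J3 flow already set via bond 3)
bond 5 stroke at J3  (J3 flow already set via bond 3)
bond 1 stroke at J2  (J2: bond 2 brought flow, rest push out)
bond 0 stroke at TF1  (TF TF1: opposite of bond 1)
bond 4 stroke at I1  (I1 integral (f out))
bond 6 stroke at J1  (closing 0-jn rule on J1)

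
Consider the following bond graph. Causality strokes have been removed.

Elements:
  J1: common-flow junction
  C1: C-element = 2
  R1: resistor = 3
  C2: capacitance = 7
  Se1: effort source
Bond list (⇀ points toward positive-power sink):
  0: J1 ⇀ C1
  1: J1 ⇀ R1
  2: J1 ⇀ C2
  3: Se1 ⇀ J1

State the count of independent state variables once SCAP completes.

2  (C1, C2 all integral)

#3 stroke at J1  (source Se1 imposes e)
#0 stroke at J1  (C1 integral (e out))
#2 stroke at J1  (prefer integral on C2)
#1 stroke at R1  (closing 1-jn rule on J1)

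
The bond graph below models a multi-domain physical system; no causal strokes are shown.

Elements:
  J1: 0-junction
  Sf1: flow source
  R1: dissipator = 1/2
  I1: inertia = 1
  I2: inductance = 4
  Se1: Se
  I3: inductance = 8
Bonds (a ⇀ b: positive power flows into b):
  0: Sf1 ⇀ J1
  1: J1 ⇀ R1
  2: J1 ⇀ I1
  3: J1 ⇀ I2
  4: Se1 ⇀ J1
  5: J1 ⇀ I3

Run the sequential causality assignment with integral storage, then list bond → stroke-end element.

bond 0 stroke→Sf1  (Sf1: flow source, stroke at near end)
bond 4 stroke→J1  (Se1 fixes effort; stroke away)
bond 1 stroke→R1  (J1 effort already set via bond 4)
bond 2 stroke→I1  (J1: bond 4 brought effort, rest push out)
bond 3 stroke→I2  (common-e at J1 fixed by 4)
bond 5 stroke→I3  (J1 effort already set via bond 4)

#0 stroke→Sf1
#1 stroke→R1
#2 stroke→I1
#3 stroke→I2
#4 stroke→J1
#5 stroke→I3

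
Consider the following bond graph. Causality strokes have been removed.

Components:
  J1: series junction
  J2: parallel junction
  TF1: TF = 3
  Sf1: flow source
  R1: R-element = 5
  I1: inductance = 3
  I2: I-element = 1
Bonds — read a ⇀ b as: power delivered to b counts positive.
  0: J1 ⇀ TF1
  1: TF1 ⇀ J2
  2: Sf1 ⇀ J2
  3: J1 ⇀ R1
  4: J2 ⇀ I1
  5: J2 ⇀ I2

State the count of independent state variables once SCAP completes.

2  (I1, I2 all integral)

β2 stroke at Sf1  (Sf1: flow source, stroke at near end)
β4 stroke at I1  (I1 integral (f out))
β5 stroke at I2  (I2: I, integral causality)
β1 stroke at J2  (J2 needs exactly one e-in)
β0 stroke at TF1  (TF1: transformer flips bond 1)
β3 stroke at J1  (1-jn J1 has f-setter on 0)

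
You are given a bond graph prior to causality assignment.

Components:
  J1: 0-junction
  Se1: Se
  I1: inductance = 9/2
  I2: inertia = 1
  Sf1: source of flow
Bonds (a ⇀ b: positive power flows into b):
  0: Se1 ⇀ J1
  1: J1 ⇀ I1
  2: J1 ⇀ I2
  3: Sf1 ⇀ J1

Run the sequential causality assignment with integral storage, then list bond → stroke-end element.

#0 |J1  (Se1: effort source, stroke at far end)
#3 |Sf1  (Sf1: flow source, stroke at near end)
#1 |I1  (0-jn J1 has e-setter on 0)
#2 |I2  (common-e at J1 fixed by 0)

b0 →J1
b1 →I1
b2 →I2
b3 →Sf1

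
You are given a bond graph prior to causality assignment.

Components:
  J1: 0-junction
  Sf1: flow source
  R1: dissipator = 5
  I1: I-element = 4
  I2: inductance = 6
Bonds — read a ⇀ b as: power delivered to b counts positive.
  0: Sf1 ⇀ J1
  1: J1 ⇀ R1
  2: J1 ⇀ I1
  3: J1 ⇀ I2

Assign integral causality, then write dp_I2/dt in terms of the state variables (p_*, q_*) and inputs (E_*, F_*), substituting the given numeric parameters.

dp_I2/dt = 5*F_Sf1 - 5*p_I1/4 - 5*p_I2/6

b0 →Sf1  (Sf1 fixes flow; stroke at Sf1)
b2 →I1  (I1: I, integral causality)
b3 →I2  (I2 integral (f out))
b1 →J1  (J1 needs exactly one e-in)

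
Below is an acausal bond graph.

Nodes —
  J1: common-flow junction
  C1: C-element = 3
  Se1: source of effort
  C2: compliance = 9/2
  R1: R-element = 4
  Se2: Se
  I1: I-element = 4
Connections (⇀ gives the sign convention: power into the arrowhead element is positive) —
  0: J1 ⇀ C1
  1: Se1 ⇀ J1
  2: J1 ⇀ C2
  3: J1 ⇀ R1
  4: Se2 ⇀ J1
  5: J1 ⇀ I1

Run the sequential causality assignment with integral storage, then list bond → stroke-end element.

β1 stroke→J1  (Se1: effort source, stroke at far end)
β4 stroke→J1  (Se2 (Se) sets effort on bond)
β0 stroke→J1  (C1: C, integral causality)
β2 stroke→J1  (C2: C, integral causality)
β5 stroke→I1  (I1 outputs flow p/I1)
β3 stroke→J1  (J1: bond 5 brought flow, rest push out)

b0 →J1
b1 →J1
b2 →J1
b3 →J1
b4 →J1
b5 →I1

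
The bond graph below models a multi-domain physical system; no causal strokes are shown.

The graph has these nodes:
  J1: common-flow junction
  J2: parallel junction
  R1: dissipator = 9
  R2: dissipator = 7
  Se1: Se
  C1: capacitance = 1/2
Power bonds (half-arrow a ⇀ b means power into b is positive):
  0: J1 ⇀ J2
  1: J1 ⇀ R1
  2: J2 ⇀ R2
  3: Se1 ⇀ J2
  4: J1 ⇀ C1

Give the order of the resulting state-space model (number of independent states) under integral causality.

1  (C1 all integral)

#3 stroke→J2  (Se1: effort source, stroke at far end)
#0 stroke→J1  (J2 effort already set via bond 3)
#2 stroke→R2  (0-jn J2 has e-setter on 3)
#4 stroke→J1  (C1: C, integral causality)
#1 stroke→R1  (J1: last free bond brings flow in)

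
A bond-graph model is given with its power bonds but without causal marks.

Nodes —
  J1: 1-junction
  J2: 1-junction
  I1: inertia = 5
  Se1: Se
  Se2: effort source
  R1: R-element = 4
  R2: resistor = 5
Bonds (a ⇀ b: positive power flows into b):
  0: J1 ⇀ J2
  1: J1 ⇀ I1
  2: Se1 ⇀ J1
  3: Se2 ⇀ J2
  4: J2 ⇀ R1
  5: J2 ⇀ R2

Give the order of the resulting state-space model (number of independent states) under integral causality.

#2 stroke at J1  (Se1 fixes effort; stroke away)
#3 stroke at J2  (source Se2 imposes e)
#1 stroke at I1  (I1 integral (f out))
#0 stroke at J1  (J1 flow already set via bond 1)
#4 stroke at J2  (common-f at J2 fixed by 0)
#5 stroke at J2  (1-jn J2 has f-setter on 0)

1  (I1 all integral)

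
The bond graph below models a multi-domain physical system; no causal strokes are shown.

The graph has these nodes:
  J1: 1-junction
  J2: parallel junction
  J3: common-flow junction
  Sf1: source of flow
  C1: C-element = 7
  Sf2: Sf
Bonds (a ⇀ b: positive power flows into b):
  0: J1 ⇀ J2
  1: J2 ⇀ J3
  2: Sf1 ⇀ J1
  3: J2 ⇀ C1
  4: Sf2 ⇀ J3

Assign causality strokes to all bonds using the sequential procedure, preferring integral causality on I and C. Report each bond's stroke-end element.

b0 stroke→J1
b1 stroke→J3
b2 stroke→Sf1
b3 stroke→J2
b4 stroke→Sf2

bond 2 →Sf1  (Sf1: flow source, stroke at near end)
bond 4 →Sf2  (Sf2 (Sf) sets flow on bond)
bond 0 →J1  (1-jn J1 has f-setter on 2)
bond 1 →J3  (J3: bond 4 brought flow, rest push out)
bond 3 →J2  (J2 needs exactly one e-in)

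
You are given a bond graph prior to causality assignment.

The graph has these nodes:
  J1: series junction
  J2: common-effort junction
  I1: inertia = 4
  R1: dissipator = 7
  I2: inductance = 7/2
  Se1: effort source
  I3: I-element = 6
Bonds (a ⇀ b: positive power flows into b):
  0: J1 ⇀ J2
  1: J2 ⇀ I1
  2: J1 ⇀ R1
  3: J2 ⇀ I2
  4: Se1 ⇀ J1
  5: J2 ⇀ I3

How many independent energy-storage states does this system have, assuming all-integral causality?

3  (I1, I2, I3 all integral)

β4 stroke→J1  (Se1 (Se) sets effort on bond)
β1 stroke→I1  (prefer integral on I1)
β3 stroke→I2  (prefer integral on I2)
β5 stroke→I3  (I3 integral (f out))
β0 stroke→J2  (J2: last free bond brings effort in)
β2 stroke→J1  (J1: bond 0 brought flow, rest push out)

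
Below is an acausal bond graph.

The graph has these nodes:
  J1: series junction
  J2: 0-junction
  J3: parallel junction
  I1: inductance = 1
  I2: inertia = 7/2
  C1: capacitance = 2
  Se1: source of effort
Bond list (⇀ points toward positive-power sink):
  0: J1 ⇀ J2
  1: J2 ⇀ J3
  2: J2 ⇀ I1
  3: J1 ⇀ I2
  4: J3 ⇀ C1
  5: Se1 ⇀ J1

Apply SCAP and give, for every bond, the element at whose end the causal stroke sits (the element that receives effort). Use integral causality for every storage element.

bond 5 stroke→J1  (source Se1 imposes e)
bond 2 stroke→I1  (I1 integral (f out))
bond 3 stroke→I2  (I2 outputs flow p/I2)
bond 0 stroke→J1  (common-f at J1 fixed by 3)
bond 1 stroke→J2  (J2 needs exactly one e-in)
bond 4 stroke→J3  (only one effort-in slot at J3)

bond 0 |J1
bond 1 |J2
bond 2 |I1
bond 3 |I2
bond 4 |J3
bond 5 |J1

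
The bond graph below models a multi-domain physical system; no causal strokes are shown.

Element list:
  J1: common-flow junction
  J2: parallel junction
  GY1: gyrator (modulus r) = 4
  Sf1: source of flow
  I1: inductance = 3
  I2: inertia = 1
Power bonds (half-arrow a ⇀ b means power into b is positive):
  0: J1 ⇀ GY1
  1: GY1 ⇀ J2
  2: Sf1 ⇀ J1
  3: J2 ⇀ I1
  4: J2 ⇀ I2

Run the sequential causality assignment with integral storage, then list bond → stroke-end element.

β0 stroke at J1
β1 stroke at J2
β2 stroke at Sf1
β3 stroke at I1
β4 stroke at I2

β2 →Sf1  (Sf1 (Sf) sets flow on bond)
β0 →J1  (1-jn J1 has f-setter on 2)
β1 →J2  (GY1: gyrator matches bond 0)
β3 →I1  (J2 effort already set via bond 1)
β4 →I2  (0-jn J2 has e-setter on 1)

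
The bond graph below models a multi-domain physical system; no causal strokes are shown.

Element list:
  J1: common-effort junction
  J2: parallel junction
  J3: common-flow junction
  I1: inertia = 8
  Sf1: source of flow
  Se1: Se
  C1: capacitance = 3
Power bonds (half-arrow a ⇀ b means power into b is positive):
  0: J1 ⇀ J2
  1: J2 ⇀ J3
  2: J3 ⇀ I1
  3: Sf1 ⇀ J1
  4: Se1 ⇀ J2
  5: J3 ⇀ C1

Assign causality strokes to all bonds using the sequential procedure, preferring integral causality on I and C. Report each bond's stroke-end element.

#3 stroke→Sf1  (source Sf1 imposes f)
#4 stroke→J2  (Se1: effort source, stroke at far end)
#0 stroke→J1  (J1 needs exactly one e-in)
#1 stroke→J3  (common-e at J2 fixed by 4)
#2 stroke→I1  (I1 outputs flow p/I1)
#5 stroke→J3  (J3: bond 2 brought flow, rest push out)

bond 0 stroke at J1
bond 1 stroke at J3
bond 2 stroke at I1
bond 3 stroke at Sf1
bond 4 stroke at J2
bond 5 stroke at J3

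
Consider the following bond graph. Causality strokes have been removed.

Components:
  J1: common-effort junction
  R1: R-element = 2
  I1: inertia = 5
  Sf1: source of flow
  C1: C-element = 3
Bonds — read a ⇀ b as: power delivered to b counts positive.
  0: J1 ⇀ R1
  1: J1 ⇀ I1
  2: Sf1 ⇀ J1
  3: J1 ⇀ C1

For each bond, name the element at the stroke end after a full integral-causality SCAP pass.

#2 |Sf1  (Sf1 fixes flow; stroke at Sf1)
#1 |I1  (I1 integral (f out))
#3 |J1  (prefer integral on C1)
#0 |R1  (0-jn J1 has e-setter on 3)

#0 stroke→R1
#1 stroke→I1
#2 stroke→Sf1
#3 stroke→J1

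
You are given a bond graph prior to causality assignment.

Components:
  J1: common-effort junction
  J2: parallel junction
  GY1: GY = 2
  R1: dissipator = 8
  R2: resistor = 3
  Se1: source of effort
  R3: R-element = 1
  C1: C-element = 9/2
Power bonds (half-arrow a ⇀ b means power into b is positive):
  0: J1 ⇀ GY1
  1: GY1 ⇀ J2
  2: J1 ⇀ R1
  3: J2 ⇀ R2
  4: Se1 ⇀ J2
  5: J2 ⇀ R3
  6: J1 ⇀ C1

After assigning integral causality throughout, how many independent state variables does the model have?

b4 stroke at J2  (source Se1 imposes e)
b1 stroke at GY1  (J2 effort already set via bond 4)
b3 stroke at R2  (common-e at J2 fixed by 4)
b5 stroke at R3  (common-e at J2 fixed by 4)
b0 stroke at GY1  (GY1: gyrator matches bond 1)
b6 stroke at J1  (C1: C, integral causality)
b2 stroke at R1  (common-e at J1 fixed by 6)

1  (C1 all integral)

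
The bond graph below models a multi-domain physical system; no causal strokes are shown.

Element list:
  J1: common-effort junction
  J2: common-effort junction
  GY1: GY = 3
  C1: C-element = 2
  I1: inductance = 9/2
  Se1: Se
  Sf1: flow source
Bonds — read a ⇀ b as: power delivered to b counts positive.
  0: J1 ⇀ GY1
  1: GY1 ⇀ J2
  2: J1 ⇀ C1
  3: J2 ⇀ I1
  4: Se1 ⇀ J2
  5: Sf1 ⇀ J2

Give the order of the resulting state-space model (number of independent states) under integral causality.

#4 →J2  (Se1 (Se) sets effort on bond)
#5 →Sf1  (Sf1 (Sf) sets flow on bond)
#1 →GY1  (common-e at J2 fixed by 4)
#3 →I1  (J2 effort already set via bond 4)
#0 →GY1  (through GY1, causality inverts; strokes same side of GY1)
#2 →J1  (only one effort-in slot at J1)

2  (C1, I1 all integral)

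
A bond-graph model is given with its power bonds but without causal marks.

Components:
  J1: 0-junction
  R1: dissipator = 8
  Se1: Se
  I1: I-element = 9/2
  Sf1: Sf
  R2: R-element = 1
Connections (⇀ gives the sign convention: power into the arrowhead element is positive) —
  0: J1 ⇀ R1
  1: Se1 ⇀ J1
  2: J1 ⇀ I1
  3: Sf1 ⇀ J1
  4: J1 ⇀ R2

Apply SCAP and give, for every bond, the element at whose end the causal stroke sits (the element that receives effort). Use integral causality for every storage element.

b1 stroke at J1  (Se1: effort source, stroke at far end)
b3 stroke at Sf1  (Sf1 fixes flow; stroke at Sf1)
b0 stroke at R1  (0-jn J1 has e-setter on 1)
b2 stroke at I1  (0-jn J1 has e-setter on 1)
b4 stroke at R2  (J1 effort already set via bond 1)

b0 stroke at R1
b1 stroke at J1
b2 stroke at I1
b3 stroke at Sf1
b4 stroke at R2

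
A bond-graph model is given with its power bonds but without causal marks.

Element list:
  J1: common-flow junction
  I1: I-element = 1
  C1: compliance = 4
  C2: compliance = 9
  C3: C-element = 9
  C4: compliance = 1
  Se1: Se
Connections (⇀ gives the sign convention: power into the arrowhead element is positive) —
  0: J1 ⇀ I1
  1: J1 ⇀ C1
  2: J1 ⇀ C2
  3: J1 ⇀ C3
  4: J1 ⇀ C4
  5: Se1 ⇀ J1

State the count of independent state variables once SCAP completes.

5  (C1, C2, C3, C4, I1 all integral)

bond 5 |J1  (source Se1 imposes e)
bond 0 |I1  (I1 outputs flow p/I1)
bond 1 |J1  (J1 flow already set via bond 0)
bond 2 |J1  (common-f at J1 fixed by 0)
bond 3 |J1  (1-jn J1 has f-setter on 0)
bond 4 |J1  (1-jn J1 has f-setter on 0)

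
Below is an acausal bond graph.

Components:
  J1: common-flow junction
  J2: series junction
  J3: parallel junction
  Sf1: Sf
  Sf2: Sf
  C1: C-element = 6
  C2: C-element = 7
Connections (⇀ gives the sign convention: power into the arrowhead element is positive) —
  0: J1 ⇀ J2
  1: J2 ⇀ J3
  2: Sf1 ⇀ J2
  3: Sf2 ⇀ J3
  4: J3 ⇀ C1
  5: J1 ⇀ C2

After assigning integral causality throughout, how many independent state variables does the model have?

#2 |Sf1  (Sf1: flow source, stroke at near end)
#3 |Sf2  (Sf2 (Sf) sets flow on bond)
#0 |J2  (1-jn J2 has f-setter on 2)
#1 |J2  (1-jn J2 has f-setter on 2)
#4 |J3  (J3 needs exactly one e-in)
#5 |J1  (J1: bond 0 brought flow, rest push out)

2  (C1, C2 all integral)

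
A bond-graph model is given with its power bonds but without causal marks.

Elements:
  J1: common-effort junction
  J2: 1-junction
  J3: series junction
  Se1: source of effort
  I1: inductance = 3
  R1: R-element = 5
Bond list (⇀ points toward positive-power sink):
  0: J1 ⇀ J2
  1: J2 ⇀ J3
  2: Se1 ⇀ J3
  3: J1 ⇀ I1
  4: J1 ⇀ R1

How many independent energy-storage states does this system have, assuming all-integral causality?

b2 stroke→J3  (Se1 fixes effort; stroke away)
b1 stroke→J2  (closing 1-jn rule on J3)
b0 stroke→J1  (only one flow-in slot at J2)
b3 stroke→I1  (common-e at J1 fixed by 0)
b4 stroke→R1  (J1 effort already set via bond 0)

1  (I1 all integral)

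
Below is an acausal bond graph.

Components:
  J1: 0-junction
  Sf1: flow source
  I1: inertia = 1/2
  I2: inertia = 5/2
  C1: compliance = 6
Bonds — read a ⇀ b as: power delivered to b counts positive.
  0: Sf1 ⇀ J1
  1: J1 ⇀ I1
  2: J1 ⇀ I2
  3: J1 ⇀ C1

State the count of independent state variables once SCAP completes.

#0 |Sf1  (Sf1: flow source, stroke at near end)
#1 |I1  (I1 integral (f out))
#2 |I2  (I2 outputs flow p/I2)
#3 |J1  (closing 0-jn rule on J1)

3  (C1, I1, I2 all integral)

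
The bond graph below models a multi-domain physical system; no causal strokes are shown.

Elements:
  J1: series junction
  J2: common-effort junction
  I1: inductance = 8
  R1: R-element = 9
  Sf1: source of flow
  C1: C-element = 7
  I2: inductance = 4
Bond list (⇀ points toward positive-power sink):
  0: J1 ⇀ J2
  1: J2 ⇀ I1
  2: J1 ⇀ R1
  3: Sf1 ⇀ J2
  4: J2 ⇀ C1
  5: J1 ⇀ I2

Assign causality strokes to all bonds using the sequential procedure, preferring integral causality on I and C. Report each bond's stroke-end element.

b0 stroke→J1
b1 stroke→I1
b2 stroke→J1
b3 stroke→Sf1
b4 stroke→J2
b5 stroke→I2

#3 |Sf1  (Sf1 (Sf) sets flow on bond)
#1 |I1  (I1 integral (f out))
#4 |J2  (C1 outputs effort q/C1)
#0 |J1  (common-e at J2 fixed by 4)
#5 |I2  (I2: I, integral causality)
#2 |J1  (J1: bond 5 brought flow, rest push out)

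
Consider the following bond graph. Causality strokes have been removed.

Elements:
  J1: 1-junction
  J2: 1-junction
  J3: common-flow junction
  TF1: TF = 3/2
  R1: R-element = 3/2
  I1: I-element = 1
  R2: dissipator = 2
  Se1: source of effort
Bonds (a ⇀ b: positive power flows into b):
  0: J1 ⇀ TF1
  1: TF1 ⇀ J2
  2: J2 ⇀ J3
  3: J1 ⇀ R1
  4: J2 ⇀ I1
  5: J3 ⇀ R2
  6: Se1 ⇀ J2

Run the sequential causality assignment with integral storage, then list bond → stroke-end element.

b0 →TF1
b1 →J2
b2 →J2
b3 →J1
b4 →I1
b5 →J3
b6 →J2

b6 stroke→J2  (source Se1 imposes e)
b4 stroke→I1  (I1 outputs flow p/I1)
b1 stroke→J2  (J2: bond 4 brought flow, rest push out)
b2 stroke→J2  (common-f at J2 fixed by 4)
b5 stroke→J3  (J3: bond 2 brought flow, rest push out)
b0 stroke→TF1  (through TF1, causality passes straight; one stroke at TF1)
b3 stroke→J1  (J1 flow already set via bond 0)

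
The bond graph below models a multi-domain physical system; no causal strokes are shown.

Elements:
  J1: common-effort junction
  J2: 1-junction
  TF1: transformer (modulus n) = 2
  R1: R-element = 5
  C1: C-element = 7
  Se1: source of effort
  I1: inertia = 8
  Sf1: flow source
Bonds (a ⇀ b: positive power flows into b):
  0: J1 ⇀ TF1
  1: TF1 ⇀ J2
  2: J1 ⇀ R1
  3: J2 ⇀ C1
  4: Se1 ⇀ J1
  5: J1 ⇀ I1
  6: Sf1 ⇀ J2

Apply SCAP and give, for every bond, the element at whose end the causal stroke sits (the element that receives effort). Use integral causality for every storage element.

b4 stroke at J1  (source Se1 imposes e)
b6 stroke at Sf1  (source Sf1 imposes f)
b0 stroke at TF1  (J1 effort already set via bond 4)
b2 stroke at R1  (common-e at J1 fixed by 4)
b5 stroke at I1  (J1 effort already set via bond 4)
b1 stroke at J2  (J2 flow already set via bond 6)
b3 stroke at J2  (J2: bond 6 brought flow, rest push out)

β0 →TF1
β1 →J2
β2 →R1
β3 →J2
β4 →J1
β5 →I1
β6 →Sf1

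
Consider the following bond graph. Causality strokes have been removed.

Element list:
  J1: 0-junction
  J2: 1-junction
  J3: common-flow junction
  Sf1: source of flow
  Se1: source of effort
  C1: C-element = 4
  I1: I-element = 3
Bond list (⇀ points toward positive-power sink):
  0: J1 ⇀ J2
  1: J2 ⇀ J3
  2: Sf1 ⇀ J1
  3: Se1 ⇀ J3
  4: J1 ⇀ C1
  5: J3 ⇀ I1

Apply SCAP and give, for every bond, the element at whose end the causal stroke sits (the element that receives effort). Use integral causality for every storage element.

β2 →Sf1  (Sf1 fixes flow; stroke at Sf1)
β3 →J3  (Se1: effort source, stroke at far end)
β4 →J1  (prefer integral on C1)
β0 →J2  (common-e at J1 fixed by 4)
β1 →J3  (J2 needs exactly one f-in)
β5 →I1  (only one flow-in slot at J3)

bond 0 →J2
bond 1 →J3
bond 2 →Sf1
bond 3 →J3
bond 4 →J1
bond 5 →I1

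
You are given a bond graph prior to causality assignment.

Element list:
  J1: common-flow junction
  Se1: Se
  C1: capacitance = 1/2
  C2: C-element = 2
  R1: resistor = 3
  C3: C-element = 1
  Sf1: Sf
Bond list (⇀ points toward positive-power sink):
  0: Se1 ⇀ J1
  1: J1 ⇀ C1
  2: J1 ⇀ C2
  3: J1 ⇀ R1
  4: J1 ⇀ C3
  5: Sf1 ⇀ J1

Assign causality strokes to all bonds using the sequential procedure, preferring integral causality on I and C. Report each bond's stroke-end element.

β0 →J1  (Se1 (Se) sets effort on bond)
β5 →Sf1  (Sf1 (Sf) sets flow on bond)
β1 →J1  (common-f at J1 fixed by 5)
β2 →J1  (J1 flow already set via bond 5)
β3 →J1  (J1 flow already set via bond 5)
β4 →J1  (1-jn J1 has f-setter on 5)

#0 →J1
#1 →J1
#2 →J1
#3 →J1
#4 →J1
#5 →Sf1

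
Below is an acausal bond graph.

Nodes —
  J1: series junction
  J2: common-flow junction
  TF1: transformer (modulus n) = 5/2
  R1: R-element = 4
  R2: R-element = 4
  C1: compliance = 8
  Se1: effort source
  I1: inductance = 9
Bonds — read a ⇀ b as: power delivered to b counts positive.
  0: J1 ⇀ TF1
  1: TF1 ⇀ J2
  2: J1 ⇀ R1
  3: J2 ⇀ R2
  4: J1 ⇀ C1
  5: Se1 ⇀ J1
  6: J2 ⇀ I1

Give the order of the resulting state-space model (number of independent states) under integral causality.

β5 |J1  (Se1: effort source, stroke at far end)
β4 |J1  (C1 outputs effort q/C1)
β6 |I1  (prefer integral on I1)
β1 |J2  (J2: bond 6 brought flow, rest push out)
β3 |J2  (J2: bond 6 brought flow, rest push out)
β0 |TF1  (TF1: transformer flips bond 1)
β2 |J1  (common-f at J1 fixed by 0)

2  (C1, I1 all integral)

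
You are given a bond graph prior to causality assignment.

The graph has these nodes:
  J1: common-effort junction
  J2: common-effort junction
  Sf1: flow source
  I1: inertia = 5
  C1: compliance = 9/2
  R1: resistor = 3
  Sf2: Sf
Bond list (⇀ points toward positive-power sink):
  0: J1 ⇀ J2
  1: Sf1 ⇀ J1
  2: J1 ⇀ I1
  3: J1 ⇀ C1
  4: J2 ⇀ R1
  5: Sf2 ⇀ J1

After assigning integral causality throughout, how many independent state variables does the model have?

bond 1 stroke at Sf1  (Sf1 (Sf) sets flow on bond)
bond 5 stroke at Sf2  (Sf2 (Sf) sets flow on bond)
bond 2 stroke at I1  (I1 outputs flow p/I1)
bond 3 stroke at J1  (C1 outputs effort q/C1)
bond 0 stroke at J2  (J1 effort already set via bond 3)
bond 4 stroke at R1  (common-e at J2 fixed by 0)

2  (C1, I1 all integral)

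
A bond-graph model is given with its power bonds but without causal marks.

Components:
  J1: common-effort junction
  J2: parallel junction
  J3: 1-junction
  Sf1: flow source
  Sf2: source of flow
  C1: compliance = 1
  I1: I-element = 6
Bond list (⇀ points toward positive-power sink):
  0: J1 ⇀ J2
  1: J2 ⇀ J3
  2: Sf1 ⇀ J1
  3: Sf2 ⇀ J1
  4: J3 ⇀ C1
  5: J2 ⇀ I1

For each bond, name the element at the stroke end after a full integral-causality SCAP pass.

bond 2 →Sf1  (source Sf1 imposes f)
bond 3 →Sf2  (Sf2 fixes flow; stroke at Sf2)
bond 0 →J1  (J1 needs exactly one e-in)
bond 4 →J3  (C1 integral (e out))
bond 1 →J2  (closing 1-jn rule on J3)
bond 5 →I1  (0-jn J2 has e-setter on 1)

b0 stroke at J1
b1 stroke at J2
b2 stroke at Sf1
b3 stroke at Sf2
b4 stroke at J3
b5 stroke at I1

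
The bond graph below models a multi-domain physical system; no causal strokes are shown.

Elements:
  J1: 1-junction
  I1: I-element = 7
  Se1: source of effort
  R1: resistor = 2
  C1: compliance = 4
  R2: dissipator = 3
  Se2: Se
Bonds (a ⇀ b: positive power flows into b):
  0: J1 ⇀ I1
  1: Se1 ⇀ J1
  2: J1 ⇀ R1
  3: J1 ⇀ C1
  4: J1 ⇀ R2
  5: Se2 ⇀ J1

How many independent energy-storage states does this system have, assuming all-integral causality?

b1 stroke→J1  (source Se1 imposes e)
b5 stroke→J1  (Se2 (Se) sets effort on bond)
b0 stroke→I1  (I1 integral (f out))
b2 stroke→J1  (J1 flow already set via bond 0)
b3 stroke→J1  (J1 flow already set via bond 0)
b4 stroke→J1  (J1 flow already set via bond 0)

2  (C1, I1 all integral)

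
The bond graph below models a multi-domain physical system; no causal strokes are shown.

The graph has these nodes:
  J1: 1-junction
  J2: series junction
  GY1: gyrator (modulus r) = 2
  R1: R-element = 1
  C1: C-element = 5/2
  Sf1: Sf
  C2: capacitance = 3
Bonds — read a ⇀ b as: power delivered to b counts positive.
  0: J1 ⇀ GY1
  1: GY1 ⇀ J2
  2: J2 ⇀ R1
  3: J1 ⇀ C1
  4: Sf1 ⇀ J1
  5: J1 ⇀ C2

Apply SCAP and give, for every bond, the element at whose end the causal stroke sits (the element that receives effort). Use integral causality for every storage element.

#4 |Sf1  (Sf1 (Sf) sets flow on bond)
#0 |J1  (J1 flow already set via bond 4)
#3 |J1  (J1: bond 4 brought flow, rest push out)
#5 |J1  (1-jn J1 has f-setter on 4)
#1 |J2  (GY GY1: same side as bond 0)
#2 |R1  (J2: last free bond brings flow in)

bond 0 |J1
bond 1 |J2
bond 2 |R1
bond 3 |J1
bond 4 |Sf1
bond 5 |J1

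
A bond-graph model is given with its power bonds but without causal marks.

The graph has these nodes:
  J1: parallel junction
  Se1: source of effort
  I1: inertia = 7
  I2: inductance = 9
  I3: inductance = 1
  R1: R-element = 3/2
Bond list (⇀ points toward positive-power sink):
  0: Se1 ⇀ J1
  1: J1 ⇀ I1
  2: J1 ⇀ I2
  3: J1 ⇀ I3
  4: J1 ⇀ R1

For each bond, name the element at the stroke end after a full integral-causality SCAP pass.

#0 →J1
#1 →I1
#2 →I2
#3 →I3
#4 →R1

β0 stroke→J1  (Se1 fixes effort; stroke away)
β1 stroke→I1  (J1 effort already set via bond 0)
β2 stroke→I2  (common-e at J1 fixed by 0)
β3 stroke→I3  (common-e at J1 fixed by 0)
β4 stroke→R1  (0-jn J1 has e-setter on 0)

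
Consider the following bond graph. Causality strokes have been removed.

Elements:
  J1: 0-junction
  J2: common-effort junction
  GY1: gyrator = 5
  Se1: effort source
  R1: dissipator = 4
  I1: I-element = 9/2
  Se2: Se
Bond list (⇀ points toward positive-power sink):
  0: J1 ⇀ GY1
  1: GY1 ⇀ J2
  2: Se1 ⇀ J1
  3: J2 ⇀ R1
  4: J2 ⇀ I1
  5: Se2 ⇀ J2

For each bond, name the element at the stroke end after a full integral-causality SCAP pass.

b0 stroke→GY1
b1 stroke→GY1
b2 stroke→J1
b3 stroke→R1
b4 stroke→I1
b5 stroke→J2

β2 |J1  (source Se1 imposes e)
β5 |J2  (Se2: effort source, stroke at far end)
β0 |GY1  (common-e at J1 fixed by 2)
β1 |GY1  (common-e at J2 fixed by 5)
β3 |R1  (J2: bond 5 brought effort, rest push out)
β4 |I1  (J2: bond 5 brought effort, rest push out)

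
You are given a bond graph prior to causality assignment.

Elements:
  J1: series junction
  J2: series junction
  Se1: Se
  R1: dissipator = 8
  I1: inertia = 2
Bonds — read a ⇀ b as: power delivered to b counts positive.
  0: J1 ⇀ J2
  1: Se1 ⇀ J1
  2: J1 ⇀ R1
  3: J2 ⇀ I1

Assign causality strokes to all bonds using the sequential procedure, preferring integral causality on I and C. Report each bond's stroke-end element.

b1 →J1  (Se1 (Se) sets effort on bond)
b3 →I1  (I1 integral (f out))
b0 →J2  (J2 flow already set via bond 3)
b2 →J1  (J1: bond 0 brought flow, rest push out)

#0 stroke→J2
#1 stroke→J1
#2 stroke→J1
#3 stroke→I1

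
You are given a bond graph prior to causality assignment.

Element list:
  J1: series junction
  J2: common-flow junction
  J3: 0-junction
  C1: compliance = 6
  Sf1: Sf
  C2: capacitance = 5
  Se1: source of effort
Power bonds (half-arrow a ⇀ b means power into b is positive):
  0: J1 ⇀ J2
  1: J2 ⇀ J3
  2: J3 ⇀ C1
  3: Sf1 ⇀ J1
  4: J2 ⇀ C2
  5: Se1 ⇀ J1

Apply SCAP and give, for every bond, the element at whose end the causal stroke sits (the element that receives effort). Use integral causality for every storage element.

#0 stroke→J1
#1 stroke→J2
#2 stroke→J3
#3 stroke→Sf1
#4 stroke→J2
#5 stroke→J1

β3 stroke→Sf1  (Sf1 (Sf) sets flow on bond)
β5 stroke→J1  (Se1 (Se) sets effort on bond)
β0 stroke→J1  (J1: bond 3 brought flow, rest push out)
β1 stroke→J2  (J2: bond 0 brought flow, rest push out)
β4 stroke→J2  (1-jn J2 has f-setter on 0)
β2 stroke→J3  (only one effort-in slot at J3)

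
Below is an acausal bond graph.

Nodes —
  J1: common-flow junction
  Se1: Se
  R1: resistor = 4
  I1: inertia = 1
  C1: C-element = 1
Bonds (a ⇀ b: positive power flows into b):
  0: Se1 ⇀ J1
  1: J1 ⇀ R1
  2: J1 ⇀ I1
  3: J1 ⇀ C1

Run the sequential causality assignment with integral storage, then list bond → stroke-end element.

#0 →J1
#1 →J1
#2 →I1
#3 →J1

β0 stroke at J1  (source Se1 imposes e)
β2 stroke at I1  (I1 outputs flow p/I1)
β1 stroke at J1  (1-jn J1 has f-setter on 2)
β3 stroke at J1  (J1: bond 2 brought flow, rest push out)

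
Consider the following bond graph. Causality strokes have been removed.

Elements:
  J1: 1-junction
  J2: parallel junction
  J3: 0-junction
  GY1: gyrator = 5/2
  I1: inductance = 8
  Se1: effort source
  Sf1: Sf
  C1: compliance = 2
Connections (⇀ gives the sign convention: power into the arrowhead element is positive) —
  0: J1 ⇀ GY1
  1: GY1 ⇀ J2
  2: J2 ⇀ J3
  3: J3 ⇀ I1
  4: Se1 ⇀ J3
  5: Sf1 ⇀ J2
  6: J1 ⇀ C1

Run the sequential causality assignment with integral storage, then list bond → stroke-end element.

b4 |J3  (Se1 (Se) sets effort on bond)
b5 |Sf1  (Sf1: flow source, stroke at near end)
b2 |J2  (J3: bond 4 brought effort, rest push out)
b3 |I1  (0-jn J3 has e-setter on 4)
b1 |GY1  (J2 effort already set via bond 2)
b0 |GY1  (through GY1, causality inverts; strokes same side of GY1)
b6 |J1  (J1: bond 0 brought flow, rest push out)

b0 →GY1
b1 →GY1
b2 →J2
b3 →I1
b4 →J3
b5 →Sf1
b6 →J1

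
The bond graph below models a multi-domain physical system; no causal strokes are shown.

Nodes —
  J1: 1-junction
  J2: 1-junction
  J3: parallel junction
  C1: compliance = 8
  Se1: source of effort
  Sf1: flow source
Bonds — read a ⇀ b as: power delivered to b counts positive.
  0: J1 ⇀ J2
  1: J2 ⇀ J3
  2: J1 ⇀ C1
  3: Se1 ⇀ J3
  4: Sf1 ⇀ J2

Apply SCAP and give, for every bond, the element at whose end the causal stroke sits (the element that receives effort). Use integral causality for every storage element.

b0 stroke→J2
b1 stroke→J2
b2 stroke→J1
b3 stroke→J3
b4 stroke→Sf1

#3 |J3  (Se1: effort source, stroke at far end)
#4 |Sf1  (Sf1 fixes flow; stroke at Sf1)
#0 |J2  (J2: bond 4 brought flow, rest push out)
#1 |J2  (1-jn J2 has f-setter on 4)
#2 |J1  (J1 flow already set via bond 0)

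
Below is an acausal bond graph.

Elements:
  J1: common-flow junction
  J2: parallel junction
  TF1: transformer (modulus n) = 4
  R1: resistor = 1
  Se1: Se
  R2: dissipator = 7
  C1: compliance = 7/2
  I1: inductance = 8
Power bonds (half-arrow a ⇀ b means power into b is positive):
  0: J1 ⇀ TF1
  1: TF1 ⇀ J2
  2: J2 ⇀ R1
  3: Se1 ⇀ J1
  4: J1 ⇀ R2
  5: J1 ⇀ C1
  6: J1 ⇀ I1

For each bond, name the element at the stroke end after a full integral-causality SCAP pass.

b0 stroke→J1
b1 stroke→TF1
b2 stroke→J2
b3 stroke→J1
b4 stroke→J1
b5 stroke→J1
b6 stroke→I1

#3 →J1  (source Se1 imposes e)
#5 →J1  (C1: C, integral causality)
#6 →I1  (prefer integral on I1)
#0 →J1  (J1 flow already set via bond 6)
#4 →J1  (common-f at J1 fixed by 6)
#1 →TF1  (TF TF1: opposite of bond 0)
#2 →J2  (only one effort-in slot at J2)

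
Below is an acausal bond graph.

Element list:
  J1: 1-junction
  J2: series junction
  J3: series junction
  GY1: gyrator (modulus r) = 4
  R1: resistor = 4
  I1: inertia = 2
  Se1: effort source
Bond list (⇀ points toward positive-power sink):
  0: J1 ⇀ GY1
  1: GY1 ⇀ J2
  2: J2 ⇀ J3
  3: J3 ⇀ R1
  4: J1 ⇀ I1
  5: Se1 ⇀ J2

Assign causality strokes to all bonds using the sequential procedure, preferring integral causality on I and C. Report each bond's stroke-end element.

β0 |J1
β1 |J2
β2 |J3
β3 |R1
β4 |I1
β5 |J2

b5 stroke at J2  (Se1: effort source, stroke at far end)
b4 stroke at I1  (I1 outputs flow p/I1)
b0 stroke at J1  (common-f at J1 fixed by 4)
b1 stroke at J2  (GY1: gyrator matches bond 0)
b2 stroke at J3  (J2: last free bond brings flow in)
b3 stroke at R1  (J3 needs exactly one f-in)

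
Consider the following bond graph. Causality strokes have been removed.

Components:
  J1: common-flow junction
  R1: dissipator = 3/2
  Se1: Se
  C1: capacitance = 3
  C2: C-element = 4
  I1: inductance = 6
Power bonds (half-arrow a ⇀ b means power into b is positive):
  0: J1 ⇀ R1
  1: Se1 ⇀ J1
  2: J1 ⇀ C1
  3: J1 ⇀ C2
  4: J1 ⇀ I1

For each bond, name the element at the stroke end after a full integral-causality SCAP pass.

β1 |J1  (Se1 (Se) sets effort on bond)
β2 |J1  (prefer integral on C1)
β3 |J1  (C2: C, integral causality)
β4 |I1  (prefer integral on I1)
β0 |J1  (J1: bond 4 brought flow, rest push out)

bond 0 |J1
bond 1 |J1
bond 2 |J1
bond 3 |J1
bond 4 |I1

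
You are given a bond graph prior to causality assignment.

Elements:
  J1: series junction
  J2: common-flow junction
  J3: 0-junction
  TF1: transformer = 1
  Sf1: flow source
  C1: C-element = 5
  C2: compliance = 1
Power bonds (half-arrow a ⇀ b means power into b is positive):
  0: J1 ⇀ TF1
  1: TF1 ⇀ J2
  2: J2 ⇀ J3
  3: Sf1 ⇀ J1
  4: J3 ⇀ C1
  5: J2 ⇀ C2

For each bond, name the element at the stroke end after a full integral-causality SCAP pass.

β3 stroke at Sf1  (Sf1: flow source, stroke at near end)
β0 stroke at J1  (J1 flow already set via bond 3)
β1 stroke at TF1  (TF TF1: opposite of bond 0)
β2 stroke at J2  (1-jn J2 has f-setter on 1)
β5 stroke at J2  (common-f at J2 fixed by 1)
β4 stroke at J3  (closing 0-jn rule on J3)

β0 |J1
β1 |TF1
β2 |J2
β3 |Sf1
β4 |J3
β5 |J2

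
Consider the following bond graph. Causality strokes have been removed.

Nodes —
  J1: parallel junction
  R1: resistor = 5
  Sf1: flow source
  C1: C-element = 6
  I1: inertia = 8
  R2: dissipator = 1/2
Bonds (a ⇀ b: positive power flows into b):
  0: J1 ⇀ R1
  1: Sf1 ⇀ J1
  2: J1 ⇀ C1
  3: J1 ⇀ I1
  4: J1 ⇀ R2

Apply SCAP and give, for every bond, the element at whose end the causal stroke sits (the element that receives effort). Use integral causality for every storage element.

bond 0 |R1
bond 1 |Sf1
bond 2 |J1
bond 3 |I1
bond 4 |R2

β1 stroke→Sf1  (Sf1 fixes flow; stroke at Sf1)
β2 stroke→J1  (prefer integral on C1)
β0 stroke→R1  (J1 effort already set via bond 2)
β3 stroke→I1  (common-e at J1 fixed by 2)
β4 stroke→R2  (common-e at J1 fixed by 2)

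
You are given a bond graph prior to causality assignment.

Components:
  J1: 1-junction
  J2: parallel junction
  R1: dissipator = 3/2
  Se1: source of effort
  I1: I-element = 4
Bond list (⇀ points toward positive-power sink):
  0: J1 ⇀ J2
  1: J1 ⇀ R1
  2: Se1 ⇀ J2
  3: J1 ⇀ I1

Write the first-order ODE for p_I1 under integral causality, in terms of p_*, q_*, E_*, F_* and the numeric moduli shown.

dp_I1/dt = -E_Se1 - 3*p_I1/8

β2 stroke→J2  (Se1: effort source, stroke at far end)
β0 stroke→J1  (common-e at J2 fixed by 2)
β3 stroke→I1  (I1 outputs flow p/I1)
β1 stroke→J1  (J1: bond 3 brought flow, rest push out)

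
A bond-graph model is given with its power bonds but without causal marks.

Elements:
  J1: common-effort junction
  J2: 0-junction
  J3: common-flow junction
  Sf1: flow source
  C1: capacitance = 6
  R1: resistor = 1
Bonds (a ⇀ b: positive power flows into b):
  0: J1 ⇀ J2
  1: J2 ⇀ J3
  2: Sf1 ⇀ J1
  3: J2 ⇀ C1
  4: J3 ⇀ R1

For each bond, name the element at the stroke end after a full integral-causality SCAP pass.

#0 stroke at J1
#1 stroke at J3
#2 stroke at Sf1
#3 stroke at J2
#4 stroke at R1

#2 →Sf1  (source Sf1 imposes f)
#0 →J1  (J1: last free bond brings effort in)
#3 →J2  (C1 outputs effort q/C1)
#1 →J3  (0-jn J2 has e-setter on 3)
#4 →R1  (closing 1-jn rule on J3)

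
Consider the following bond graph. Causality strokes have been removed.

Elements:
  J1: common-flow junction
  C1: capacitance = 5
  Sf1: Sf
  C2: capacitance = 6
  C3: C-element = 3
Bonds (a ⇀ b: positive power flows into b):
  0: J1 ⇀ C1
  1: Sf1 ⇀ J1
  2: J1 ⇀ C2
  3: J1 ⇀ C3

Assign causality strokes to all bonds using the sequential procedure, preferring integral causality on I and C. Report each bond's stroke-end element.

#1 →Sf1  (Sf1 fixes flow; stroke at Sf1)
#0 →J1  (J1 flow already set via bond 1)
#2 →J1  (1-jn J1 has f-setter on 1)
#3 →J1  (common-f at J1 fixed by 1)

bond 0 stroke at J1
bond 1 stroke at Sf1
bond 2 stroke at J1
bond 3 stroke at J1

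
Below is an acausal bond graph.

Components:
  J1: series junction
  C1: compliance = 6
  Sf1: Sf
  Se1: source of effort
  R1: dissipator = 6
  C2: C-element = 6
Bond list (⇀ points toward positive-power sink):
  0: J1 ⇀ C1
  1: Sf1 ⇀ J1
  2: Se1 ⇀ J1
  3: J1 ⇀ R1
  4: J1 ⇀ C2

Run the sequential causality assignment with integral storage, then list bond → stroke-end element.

#0 |J1
#1 |Sf1
#2 |J1
#3 |J1
#4 |J1

#1 |Sf1  (Sf1 fixes flow; stroke at Sf1)
#2 |J1  (Se1: effort source, stroke at far end)
#0 |J1  (J1 flow already set via bond 1)
#3 |J1  (common-f at J1 fixed by 1)
#4 |J1  (J1 flow already set via bond 1)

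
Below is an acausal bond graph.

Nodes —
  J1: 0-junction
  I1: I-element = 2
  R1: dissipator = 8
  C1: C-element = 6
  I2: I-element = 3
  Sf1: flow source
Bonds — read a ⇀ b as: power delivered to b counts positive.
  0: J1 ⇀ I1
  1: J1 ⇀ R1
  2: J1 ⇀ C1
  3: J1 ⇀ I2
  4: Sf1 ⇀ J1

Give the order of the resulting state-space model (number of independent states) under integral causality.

b4 stroke→Sf1  (Sf1 (Sf) sets flow on bond)
b0 stroke→I1  (I1: I, integral causality)
b2 stroke→J1  (prefer integral on C1)
b1 stroke→R1  (J1 effort already set via bond 2)
b3 stroke→I2  (J1 effort already set via bond 2)

3  (C1, I1, I2 all integral)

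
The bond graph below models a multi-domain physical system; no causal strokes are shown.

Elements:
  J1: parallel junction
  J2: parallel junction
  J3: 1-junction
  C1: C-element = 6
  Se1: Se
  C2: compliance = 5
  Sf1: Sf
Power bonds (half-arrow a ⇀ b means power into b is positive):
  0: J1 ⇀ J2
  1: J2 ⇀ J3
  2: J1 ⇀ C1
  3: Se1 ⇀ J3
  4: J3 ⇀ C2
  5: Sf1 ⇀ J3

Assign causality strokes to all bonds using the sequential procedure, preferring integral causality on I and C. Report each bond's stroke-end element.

b3 stroke at J3  (Se1: effort source, stroke at far end)
b5 stroke at Sf1  (Sf1 (Sf) sets flow on bond)
b1 stroke at J3  (common-f at J3 fixed by 5)
b4 stroke at J3  (J3: bond 5 brought flow, rest push out)
b0 stroke at J2  (only one effort-in slot at J2)
b2 stroke at J1  (J1: last free bond brings effort in)

b0 |J2
b1 |J3
b2 |J1
b3 |J3
b4 |J3
b5 |Sf1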